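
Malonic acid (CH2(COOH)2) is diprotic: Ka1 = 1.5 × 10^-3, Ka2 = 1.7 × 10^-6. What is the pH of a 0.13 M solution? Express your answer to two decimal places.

pH = 1.88

Since Ka1 ≫ Ka2, the first ionization dominates [H+].
Ka1 = x²/(0.13 − x) = 1.5 × 10^-3
Solving the quadratic: x = (−Ka1 + √(Ka1² + 4·Ka1·C₀))/2 = 1.32 × 10^-2 M
pH = −log(1.32 × 10^-2) = 1.88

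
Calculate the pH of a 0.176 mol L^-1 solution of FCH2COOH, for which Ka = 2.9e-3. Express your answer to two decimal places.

FCH2COOH ⇌ FCH2COO- + H+
From the ICE table, Ka = [H+]²/(0.176 − [H+]) = 2.9 × 10^-3.
[H+] is not negligible relative to C₀; solve [H+]² + 0.0029·[H+] − 0.00051 = 0.
[H+] = (−Ka + √(Ka² + 4·Ka·C₀))/2 = 2.12 × 10^-2 M
pH = −log[H+] = −log(2.12 × 10^-2) = 1.67

pH = 1.67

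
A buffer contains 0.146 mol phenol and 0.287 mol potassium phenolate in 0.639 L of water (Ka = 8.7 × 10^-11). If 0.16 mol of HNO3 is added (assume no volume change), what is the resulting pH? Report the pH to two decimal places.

pH = 9.68

Added H+ converts C6H5O- to C6H5OH: C6H5OH → 0.306 mol, C6H5O- → 0.127 mol.
pKa = −log(8.7 × 10^-11) = 10.060
Henderson–Hasselbalch with mole ratio 0.127/0.306: pH = 10.060 + (-0.382)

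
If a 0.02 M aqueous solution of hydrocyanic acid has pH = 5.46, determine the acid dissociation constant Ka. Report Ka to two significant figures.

[H+] = 10^(-5.46) = 3.47 × 10^-6 M
At equilibrium [HA] = 0.02 − 3.47 × 10^-6 = 2.00 × 10^-2 M
Ka = [H+][A-]/[HA] = (3.47 × 10^-6)² / 2.00 × 10^-2 = 6.0 × 10^-10

Ka = 6.0 × 10^-10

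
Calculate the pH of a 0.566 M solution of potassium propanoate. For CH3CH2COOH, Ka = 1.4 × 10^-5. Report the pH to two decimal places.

pH = 9.30

CH3CH2COO- is the conjugate base of the weak acid CH3CH2COOH.
Kb = Kw/Ka = 1.0×10^-14 / 1.4 × 10^-5 = 7.14 × 10^-10
Kb = [OH-]²/(0.566 − [OH-]) = 7.14 × 10^-10
Since Kb ≪ C₀, [OH-] ≈ √(Kb·C₀) = 2.01 × 10^-5 M.
Check: 0.0036% ionized — well under 5%, approximation valid.
pOH = −log(2.01 × 10^-5) = 4.70; pH = 14.00 − 4.70 = 9.30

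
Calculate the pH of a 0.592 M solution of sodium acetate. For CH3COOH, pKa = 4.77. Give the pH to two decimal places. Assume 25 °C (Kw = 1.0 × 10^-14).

pH = 9.27

CH3COO- is the conjugate base of the weak acid CH3COOH.
Ka = 10^(−4.77) = 1.70 × 10^-5
Kb = Kw/Ka = 1.0×10^-14 / 1.70 × 10^-5 = 5.88 × 10^-10
Kb = [OH-]²/(0.592 − [OH-]) = 5.88 × 10^-10
Since Kb ≪ C₀, [OH-] ≈ √(Kb·C₀) = 1.87 × 10^-5 M.
pOH = 4.73, so pH = 14.00 − pOH = 9.27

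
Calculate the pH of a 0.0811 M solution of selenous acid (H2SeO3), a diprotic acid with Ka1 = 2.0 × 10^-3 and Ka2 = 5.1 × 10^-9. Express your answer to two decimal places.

Ka1 ≫ Ka2, so treat the first dissociation as the only significant source of H+.
Ka1 = x²/(0.0811 − x) = 2.0 × 10^-3
Solving the quadratic: x = (−Ka1 + √(Ka1² + 4·Ka1·C₀))/2 = 1.18 × 10^-2 M
pH = −log(1.18 × 10^-2) = 1.93

pH = 1.93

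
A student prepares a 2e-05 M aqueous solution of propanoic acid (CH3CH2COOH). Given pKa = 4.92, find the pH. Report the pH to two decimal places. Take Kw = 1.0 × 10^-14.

pH = 4.97

CH3CH2COOH ⇌ CH3CH2COO- + H+
Ka = 10^(−4.92) = 1.20 × 10^-5
Ka = [H+]²/(2e-05 − [H+]) = 1.20 × 10^-5
[H+] is not negligible relative to C₀; solve [H+]² + 1.2e-05·[H+] − 2.4e-10 = 0.
[H+] = (−Ka + √(Ka² + 4·Ka·C₀))/2 = 1.06 × 10^-5 M
pH = −log(1.06 × 10^-5) = 4.97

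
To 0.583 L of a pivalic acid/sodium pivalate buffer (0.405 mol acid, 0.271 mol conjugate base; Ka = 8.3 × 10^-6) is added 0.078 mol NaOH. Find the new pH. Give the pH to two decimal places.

pH = 5.11

After neutralization: n((CH3)3CCOOH) = 0.327 mol, n((CH3)3CCOO-) = 0.349 mol.
pKa = −log(8.3 × 10^-6) = 5.081
pH = pKa + log(n_(CH3)3CCOO-/n_(CH3)3CCOOH) = 5.081 + log(0.349/0.327) = 5.081 + (+0.028)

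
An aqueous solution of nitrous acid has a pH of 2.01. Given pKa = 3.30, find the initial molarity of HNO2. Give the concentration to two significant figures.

[H+] = 10^(-2.01) = 9.77 × 10^-3 M = x
Ka = 10^(−3.30) = 5.01 × 10^-4
Ka = x²/(C₀ − x) ⇒ C₀ = x + x²/Ka
C₀ = 9.77 × 10^-3 + (9.77 × 10^-3)²/(5.01 × 10^-4) = 2.00 × 10^-1 M

C₀ = 2.0 × 10^-1 M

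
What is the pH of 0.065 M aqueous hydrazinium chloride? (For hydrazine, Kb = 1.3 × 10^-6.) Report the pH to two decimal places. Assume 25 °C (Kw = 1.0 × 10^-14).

N2H5+ is the conjugate acid of the weak base N2H4.
Ka = Kw/Kb = 1.0×10^-14 / 1.3 × 10^-6 = 7.69 × 10^-9
Ka = [H+]²/(0.065 − [H+]) = 7.69 × 10^-9
Neglecting [H+] in the denominator: [H+] = √(7.69 × 10^-9 × 0.065) = 2.24 × 10^-5 M
([H+]/C₀ = 0.034% < 5%, so the approximation holds.)
pH = −log[H+] = −log(2.24 × 10^-5) = 4.65

pH = 4.65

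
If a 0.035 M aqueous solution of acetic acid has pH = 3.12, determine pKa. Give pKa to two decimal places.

[H+] = 10^(-3.12) = 7.59 × 10^-4 M
At equilibrium [HA] = 0.035 − 7.59 × 10^-4 = 3.42 × 10^-2 M
Ka = [H+][A-]/[HA] = (7.59 × 10^-4)² / 3.42 × 10^-2 = 1.68 × 10^-5
pKa = -log(1.68 × 10^-5) = 4.77

pKa = 4.77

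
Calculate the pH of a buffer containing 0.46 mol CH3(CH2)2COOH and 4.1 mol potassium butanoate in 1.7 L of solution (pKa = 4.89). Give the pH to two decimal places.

Using pH = pKa + log([base]/[acid]) with [base]/[acid] = 4.1/0.46:
pH = 4.89 + (+0.950) = 5.84

pH = 5.84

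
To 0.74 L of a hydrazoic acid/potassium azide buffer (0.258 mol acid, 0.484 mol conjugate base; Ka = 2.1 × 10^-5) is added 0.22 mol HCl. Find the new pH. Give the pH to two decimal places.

After neutralization: n(HN3) = 0.478 mol, n(N3-) = 0.264 mol.
pKa = −log(2.1 × 10^-5) = 4.678
pH = pKa + log([A⁻]/[HA]) = 4.678 + log(0.264/0.478) = 4.678 -0.258

pH = 4.42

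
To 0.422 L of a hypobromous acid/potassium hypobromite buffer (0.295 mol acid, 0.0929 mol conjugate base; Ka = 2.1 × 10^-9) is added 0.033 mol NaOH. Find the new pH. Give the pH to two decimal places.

OH- converts HOBr to OBr-: HOBr → 0.262 mol, OBr- → 0.126 mol.
pKa = −log(2.1 × 10^-9) = 8.678
pH = pKa + log([A⁻]/[HA]) = 8.678 + log(0.126/0.262) = 8.678 -0.318

pH = 8.36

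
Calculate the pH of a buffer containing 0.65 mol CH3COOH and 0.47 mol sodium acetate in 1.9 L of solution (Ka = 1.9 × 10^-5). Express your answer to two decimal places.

pH = 4.58

pKa = −log(1.9 × 10^-5) = 4.721
Henderson–Hasselbalch: pH = pKa + log([CH3COO-]/[CH3COOH]) = 4.721 + log(0.47/0.65)
pH = 4.721 + (-0.141) = 4.58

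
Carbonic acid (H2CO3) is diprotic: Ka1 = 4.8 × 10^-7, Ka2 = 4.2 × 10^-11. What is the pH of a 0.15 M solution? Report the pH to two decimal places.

pH = 3.57

Ka1 ≫ Ka2, so treat the first dissociation as the only significant source of H+.
Ka1 = x²/(0.15 − x) = 4.8 × 10^-7
x ≈ √(4.8 × 10^-7 × 0.15) = 2.68 × 10^-4 M
pH = −log(2.68 × 10^-4) = 3.57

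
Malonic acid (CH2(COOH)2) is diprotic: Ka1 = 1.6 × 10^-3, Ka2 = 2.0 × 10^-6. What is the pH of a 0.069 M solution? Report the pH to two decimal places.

pH = 2.01

Since Ka1 ≫ Ka2, the first ionization dominates [H+].
Ka1 = x²/(0.069 − x) = 1.6 × 10^-3
Solving the quadratic: x = (−Ka1 + √(Ka1² + 4·Ka1·C₀))/2 = 9.74 × 10^-3 M
pH = −log(9.74 × 10^-3) = 2.01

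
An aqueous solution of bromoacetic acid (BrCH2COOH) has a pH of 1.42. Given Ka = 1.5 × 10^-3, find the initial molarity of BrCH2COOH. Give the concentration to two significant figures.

[H+] = 10^(-1.42) = 3.80 × 10^-2 M = x
Ka = x²/(C₀ − x) ⇒ C₀ = x + x²/Ka
C₀ = 3.80 × 10^-2 + (3.80 × 10^-2)²/(1.5 × 10^-3) = 1.00 M

C₀ = 1.0 M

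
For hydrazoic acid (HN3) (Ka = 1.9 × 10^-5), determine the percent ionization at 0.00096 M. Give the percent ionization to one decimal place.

13.1%

HN3 ⇌ N3- + H+; let x = [H+] at equilibrium.
Solve x² + 1.9e-05x − 1.82e-08 = 0 → x = 1.26 × 10^-4 M
Fraction ionized = 1.26 × 10^-4 / 0.00096 = 0.1313 → 13.1%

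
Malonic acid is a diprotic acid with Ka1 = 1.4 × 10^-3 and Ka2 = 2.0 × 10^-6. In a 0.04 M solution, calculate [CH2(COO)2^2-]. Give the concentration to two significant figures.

First ionization gives [H+] ≈ [CH2(COOH)COO-] = 6.82 × 10^-3 M.
Second step: Ka2 = [H+][CH2(COO)2^2-]/[CH2(COOH)COO-] ≈ [CH2(COO)2^2-] (since [H+] ≈ [CH2(COOH)COO-]).
So [CH2(COO)2^2-] ≈ Ka2.

2.0 × 10^-6 M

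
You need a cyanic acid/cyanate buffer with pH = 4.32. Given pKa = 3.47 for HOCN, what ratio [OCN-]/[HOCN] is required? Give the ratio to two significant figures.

ratio = 7.1

pH = pKa + log(r) ⇒ log(r) = 4.32 − 3.47 = +0.85
r = [OCN-]/[HOCN] = 10^(+0.85) = 7.08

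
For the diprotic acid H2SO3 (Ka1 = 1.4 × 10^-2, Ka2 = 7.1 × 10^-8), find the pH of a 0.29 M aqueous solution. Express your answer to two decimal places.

Ka1 ≫ Ka2, so treat the first dissociation as the only significant source of H+.
Ka1 = x²/(0.29 − x) = 1.4 × 10^-2
Solving the quadratic: x = (−Ka1 + √(Ka1² + 4·Ka1·C₀))/2 = 5.71 × 10^-2 M
pH = −log(5.71 × 10^-2) = 1.24

pH = 1.24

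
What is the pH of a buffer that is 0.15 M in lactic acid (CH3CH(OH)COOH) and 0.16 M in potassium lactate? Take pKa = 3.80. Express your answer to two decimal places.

pH = 3.83

Using pH = pKa + log([base]/[acid]) with [base]/[acid] = 0.16/0.15:
pH = 3.80 + (+0.028) = 3.83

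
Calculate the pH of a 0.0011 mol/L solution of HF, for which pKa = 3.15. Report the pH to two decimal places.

pH = 3.22

HF ⇌ F- + H+
Ka = 10^(−3.15) = 7.08 × 10^-4
From the ICE table, Ka = [H+]²/(0.0011 − [H+]) = 7.08 × 10^-4.
[H+] is not negligible relative to C₀; solve [H+]² + 0.000708·[H+] − 7.79e-07 = 0.
[H+] = (−Ka + √(Ka² + 4·Ka·C₀))/2 = 5.97 × 10^-4 M
pH = −log[H+] = −log(5.97 × 10^-4) = 3.22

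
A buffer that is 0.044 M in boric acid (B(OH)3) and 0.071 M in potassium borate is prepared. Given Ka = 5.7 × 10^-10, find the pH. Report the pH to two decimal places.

pH = 9.45

pKa = −log(5.7 × 10^-10) = 9.244
Using pH = pKa + log([base]/[acid]) with [base]/[acid] = 0.071/0.044:
pH = 9.244 + (+0.208) = 9.45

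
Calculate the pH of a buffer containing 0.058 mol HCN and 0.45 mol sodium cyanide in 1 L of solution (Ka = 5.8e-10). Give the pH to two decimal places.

pKa = −log(5.8 × 10^-10) = 9.237
pH = pKa + log([A⁻]/[HA]) = 9.237 + log(0.45/0.058)
pH = 9.237 + (+0.890) = 10.13

pH = 10.13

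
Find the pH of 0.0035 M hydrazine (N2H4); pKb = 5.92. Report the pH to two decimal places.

pH = 9.81

N2H4 + H2O ⇌ N2H5+ + OH-
Kb = 10^(−5.92) = 1.20 × 10^-6
Let x = [OH-] at equilibrium. Kb = x²/(0.0035 − x).
Assume x ≪ 0.0035: x ≈ √(1.20 × 10^-6 × 0.0035) = 6.48 × 10^-5 M
pOH = 4.19, so pH = 14.00 − pOH = 9.81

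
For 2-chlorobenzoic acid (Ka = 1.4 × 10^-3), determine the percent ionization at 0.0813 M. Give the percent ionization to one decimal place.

12.3%

ClC6H4COOH ⇌ ClC6H4COO- + H+; let x = [H+] at equilibrium.
Solve x² + 0.0014x − 0.000114 = 0 → x = 9.99 × 10^-3 M
Fraction ionized = 9.99 × 10^-3 / 0.0813 = 0.1229 → 12.3%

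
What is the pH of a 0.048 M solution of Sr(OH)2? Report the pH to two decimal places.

pH = 12.98

Sr(OH)2 is a strong base (each formula unit releases 2 OH-); [OH-] = 0.096 M.
pOH = -log(0.096) = 1.02
pH = 14.00 - 1.02 = 12.98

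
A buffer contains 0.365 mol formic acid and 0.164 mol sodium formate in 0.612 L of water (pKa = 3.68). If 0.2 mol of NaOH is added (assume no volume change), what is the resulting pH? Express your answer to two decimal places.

pH = 4.02

OH- converts HCOOH to HCOO-: HCOOH → 0.165 mol, HCOO- → 0.364 mol.
pH = pKa + log(n_HCOO-/n_HCOOH) = 3.68 + log(0.364/0.165) = 3.68 + (+0.344)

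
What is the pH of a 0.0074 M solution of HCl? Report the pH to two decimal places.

HCl is a strong acid and dissociates completely, so [H+] = 0.0074 M.
pH = -log(0.0074) = 2.13

pH = 2.13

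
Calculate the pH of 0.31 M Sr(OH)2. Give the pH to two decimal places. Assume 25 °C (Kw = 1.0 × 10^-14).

Sr(OH)2 is a strong base (each formula unit releases 2 OH-); [OH-] = 0.62 M.
pOH = -log(0.62) = 0.21
pH = 14.00 - 0.21 = 13.79

pH = 13.79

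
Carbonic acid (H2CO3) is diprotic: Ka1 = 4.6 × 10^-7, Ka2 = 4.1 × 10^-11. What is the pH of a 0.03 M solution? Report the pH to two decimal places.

Since Ka1 ≫ Ka2, the first ionization dominates [H+].
Ka1 = x²/(0.03 − x) = 4.6 × 10^-7
x ≈ √(4.6 × 10^-7 × 0.03) = 1.17 × 10^-4 M
pH = −log(1.17 × 10^-4) = 3.93

pH = 3.93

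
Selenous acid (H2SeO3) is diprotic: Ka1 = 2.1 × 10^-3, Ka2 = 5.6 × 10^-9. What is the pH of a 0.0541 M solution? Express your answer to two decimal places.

pH = 2.02

Ka1 ≫ Ka2, so treat the first dissociation as the only significant source of H+.
Ka1 = x²/(0.0541 − x) = 2.1 × 10^-3
Solving the quadratic: x = (−Ka1 + √(Ka1² + 4·Ka1·C₀))/2 = 9.66 × 10^-3 M
pH = −log(9.66 × 10^-3) = 2.02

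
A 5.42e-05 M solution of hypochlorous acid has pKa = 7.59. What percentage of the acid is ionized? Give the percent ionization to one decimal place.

2.2%

HOCl ⇌ OCl- + H+; let x = [H+] at equilibrium.
Ka = 10^(−7.59) = 2.57 × 10^-8
x ≈ √(Ka·C₀) = √(2.57 × 10^-8 × 5.42e-05) = 1.18 × 10^-6 M
Fraction ionized = 1.18 × 10^-6 / 5.42e-05 = 0.0218 → 2.2%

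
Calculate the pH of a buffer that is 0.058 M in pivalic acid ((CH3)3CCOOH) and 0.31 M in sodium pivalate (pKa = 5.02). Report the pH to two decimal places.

Henderson–Hasselbalch: pH = pKa + log([(CH3)3CCOO-]/[(CH3)3CCOOH]) = 5.02 + log(0.31/0.058)
pH = 5.02 + (+0.728) = 5.75

pH = 5.75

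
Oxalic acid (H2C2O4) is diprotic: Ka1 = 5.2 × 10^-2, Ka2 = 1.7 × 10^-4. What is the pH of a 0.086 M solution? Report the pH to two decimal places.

Ka1 ≫ Ka2, so treat the first dissociation as the only significant source of H+.
Ka1 = x²/(0.086 − x) = 5.2 × 10^-2
Solving the quadratic: x = (−Ka1 + √(Ka1² + 4·Ka1·C₀))/2 = 4.57 × 10^-2 M
pH = −log(4.57 × 10^-2) = 1.34

pH = 1.34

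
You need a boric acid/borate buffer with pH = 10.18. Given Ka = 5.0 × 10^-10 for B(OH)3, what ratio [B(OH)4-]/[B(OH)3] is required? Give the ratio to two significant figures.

pKa = -log(5.0 × 10^-10) = 9.301
pH = pKa + log(r) ⇒ log(r) = 10.18 − 9.301 = +0.879
r = [B(OH)4-]/[B(OH)3] = 10^(+0.879) = 7.57

ratio = 7.6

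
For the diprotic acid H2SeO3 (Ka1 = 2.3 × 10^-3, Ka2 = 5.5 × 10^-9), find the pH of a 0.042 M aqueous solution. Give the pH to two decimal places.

pH = 2.06

Ka1 ≫ Ka2, so treat the first dissociation as the only significant source of H+.
Ka1 = x²/(0.042 − x) = 2.3 × 10^-3
Solving the quadratic: x = (−Ka1 + √(Ka1² + 4·Ka1·C₀))/2 = 8.75 × 10^-3 M
pH = −log(8.75 × 10^-3) = 2.06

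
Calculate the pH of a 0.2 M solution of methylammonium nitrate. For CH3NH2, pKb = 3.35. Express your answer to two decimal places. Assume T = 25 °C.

pH = 5.67

CH3NH3+ is the conjugate acid of the weak base CH3NH2.
Kb = 10^(−3.35) = 4.47 × 10^-4
Ka = Kw/Kb = 1.0×10^-14 / 4.47 × 10^-4 = 2.24 × 10^-11
Let x = [H+] at equilibrium. Ka = x²/(0.2 − x).
Assume x ≪ 0.2: x ≈ √(2.24 × 10^-11 × 0.2) = 2.12 × 10^-6 M
pH = −log[H+] = −log(2.12 × 10^-6) = 5.67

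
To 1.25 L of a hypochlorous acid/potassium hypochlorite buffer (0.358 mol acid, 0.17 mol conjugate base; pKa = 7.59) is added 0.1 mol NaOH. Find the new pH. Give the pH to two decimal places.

pH = 7.61

OH- converts HOCl to OCl-: HOCl → 0.258 mol, OCl- → 0.27 mol.
pH = pKa + log(n_OCl-/n_HOCl) = 7.59 + log(0.27/0.258) = 7.59 + (+0.020)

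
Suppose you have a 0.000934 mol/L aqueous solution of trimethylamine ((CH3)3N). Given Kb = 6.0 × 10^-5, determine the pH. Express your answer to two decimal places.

pH = 10.32

(CH3)3N + H2O ⇌ (CH3)3NH+ + OH-
From the ICE table, Kb = [OH-]²/(0.000934 − [OH-]) = 6.0 × 10^-5.
Here C₀/Kb ≈ 15.6, so the small-[OH-] approximation fails. Use the quadratic:
[OH-] = (−Kb + √(Kb² + 4·Kb·C₀))/2 = 2.09 × 10^-4 M
pOH = 3.68, so pH = 14.00 − pOH = 10.32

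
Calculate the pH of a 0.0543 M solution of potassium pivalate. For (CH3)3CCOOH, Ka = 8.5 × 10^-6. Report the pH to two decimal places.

pH = 8.90

(CH3)3CCOO- is the conjugate base of the weak acid (CH3)3CCOOH.
Kb = Kw/Ka = 1.0×10^-14 / 8.5 × 10^-6 = 1.18 × 10^-9
From the ICE table, Kb = [OH-]²/(0.0543 − [OH-]) = 1.18 × 10^-9.
Assume [OH-] ≪ 0.0543: [OH-] ≈ √(1.18 × 10^-9 × 0.0543) = 8.00 × 10^-6 M
pOH = −log(8.00 × 10^-6) = 5.10; pH = 14.00 − 5.10 = 8.90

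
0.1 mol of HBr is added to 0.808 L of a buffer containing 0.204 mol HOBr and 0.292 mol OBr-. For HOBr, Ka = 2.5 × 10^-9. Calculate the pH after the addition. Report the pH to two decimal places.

Added H+ converts OBr- to HOBr: HOBr → 0.304 mol, OBr- → 0.192 mol.
pKa = −log(2.5 × 10^-9) = 8.602
pH = pKa + log([A⁻]/[HA]) = 8.602 + log(0.192/0.304) = 8.602 -0.200

pH = 8.40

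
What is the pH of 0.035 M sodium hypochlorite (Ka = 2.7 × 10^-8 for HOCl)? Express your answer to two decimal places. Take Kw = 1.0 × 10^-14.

pH = 10.06

OCl- is the conjugate base of the weak acid HOCl.
Kb = Kw/Ka = 1.0×10^-14 / 2.7 × 10^-8 = 3.70 × 10^-7
Kb = [OH-]²/(0.035 − [OH-]) = 3.70 × 10^-7
Neglecting [OH-] in the denominator: [OH-] = √(3.70 × 10^-7 × 0.035) = 1.14 × 10^-4 M
Check: 0.33% ionized — well under 5%, approximation valid.
pOH = −log(1.14 × 10^-4) = 3.94; pH = 14.00 − 3.94 = 10.06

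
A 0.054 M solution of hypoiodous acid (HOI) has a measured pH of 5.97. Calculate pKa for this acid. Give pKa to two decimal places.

[H+] = 10^(-5.97) = 1.07 × 10^-6 M
At equilibrium [HA] = 0.054 − 1.07 × 10^-6 = 5.40 × 10^-2 M
Ka = [H+][A-]/[HA] = (1.07 × 10^-6)² / 5.40 × 10^-2 = 2.12 × 10^-11
pKa = -log(2.12 × 10^-11) = 10.67

pKa = 10.67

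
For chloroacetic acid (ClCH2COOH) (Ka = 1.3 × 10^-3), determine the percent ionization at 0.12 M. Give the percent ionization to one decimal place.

9.9%

ClCH2COOH ⇌ ClCH2COO- + H+; let x = [H+] at equilibrium.
Ka = x²/(C₀ − x); solving the quadratic gives x = 1.19 × 10^-2 M.
% ionization = x/C₀ × 100% = 1.19 × 10^-2/0.12 × 100% = 9.9%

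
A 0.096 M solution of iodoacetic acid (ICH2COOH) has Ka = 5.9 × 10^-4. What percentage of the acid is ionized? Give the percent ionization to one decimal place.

7.5%

ICH2COOH ⇌ ICH2COO- + H+; let x = [H+] at equilibrium.
Solve x² + 0.00059x − 5.66e-05 = 0 → x = 7.24 × 10^-3 M
% ionization = x/C₀ × 100% = 7.24 × 10^-3/0.096 × 100% = 7.5%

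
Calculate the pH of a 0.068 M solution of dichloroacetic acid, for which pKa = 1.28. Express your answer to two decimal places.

pH = 1.41

Cl2CHCOOH ⇌ Cl2CHCOO- + H+
Ka = 10^(−1.28) = 5.25 × 10^-2
From the ICE table, Ka = x²/(0.068 − x) = 5.25 × 10^-2.
The 5% rule fails; solving x² + Ka·x − Ka·C₀ = 0 exactly:
x = (−Ka + √(Ka² + 4·Ka·C₀))/2 = 3.90 × 10^-2 M
pH = −log[H+] = −log(3.90 × 10^-2) = 1.41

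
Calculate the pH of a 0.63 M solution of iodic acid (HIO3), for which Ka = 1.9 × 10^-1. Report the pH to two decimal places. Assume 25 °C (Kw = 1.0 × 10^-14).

HIO3 ⇌ IO3- + H+
From the ICE table, Ka = [H+]²/(0.63 − [H+]) = 1.9 × 10^-1.
[H+] is not negligible relative to C₀; solve [H+]² + 0.19·[H+] − 0.12 = 0.
[H+] = (−Ka + √(Ka² + 4·Ka·C₀))/2 = 2.64 × 10^-1 M
pH = −log(2.64 × 10^-1) = 0.58

pH = 0.58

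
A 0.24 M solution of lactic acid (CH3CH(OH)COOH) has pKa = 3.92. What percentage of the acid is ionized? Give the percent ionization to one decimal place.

CH3CH(OH)COOH ⇌ CH3CH(OH)COO- + H+; let x = [H+] at equilibrium.
Ka = 10^(−3.92) = 1.20 × 10^-4
x ≈ √(Ka·C₀) = √(1.20 × 10^-4 × 0.24) = 5.37 × 10^-3 M
Fraction ionized = 5.37 × 10^-3 / 0.24 = 0.0224 → 2.2%

2.2%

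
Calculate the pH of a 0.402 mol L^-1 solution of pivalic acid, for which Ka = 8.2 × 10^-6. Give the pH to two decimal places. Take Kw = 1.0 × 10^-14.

(CH3)3CCOOH ⇌ (CH3)3CCOO- + H+
From the ICE table, Ka = [H+]²/(0.402 − [H+]) = 8.2 × 10^-6.
Neglecting [H+] in the denominator: [H+] = √(8.2 × 10^-6 × 0.402) = 1.82 × 10^-3 M
pH = −log(1.82 × 10^-3) = 2.74

pH = 2.74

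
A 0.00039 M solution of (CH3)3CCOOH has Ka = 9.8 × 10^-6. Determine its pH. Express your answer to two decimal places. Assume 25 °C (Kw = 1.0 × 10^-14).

pH = 4.24

(CH3)3CCOOH ⇌ (CH3)3CCOO- + H+
From the ICE table, Ka = [H+]²/(0.00039 − [H+]) = 9.8 × 10^-6.
The 5% rule fails; solving [H+]² + Ka·[H+] − Ka·C₀ = 0 exactly:
[H+] = (−Ka + √(Ka² + 4·Ka·C₀))/2 = 5.71 × 10^-5 M
pH = −log[H+] = −log(5.71 × 10^-5) = 4.24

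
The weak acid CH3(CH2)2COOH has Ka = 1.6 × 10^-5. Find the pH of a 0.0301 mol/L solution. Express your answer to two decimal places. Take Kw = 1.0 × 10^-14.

pH = 3.16

CH3(CH2)2COOH ⇌ CH3(CH2)2COO- + H+
Let x = [H+] at equilibrium. Ka = x²/(0.0301 − x).
Neglecting x in the denominator: x = √(1.6 × 10^-5 × 0.0301) = 6.94 × 10^-4 M
(x/C₀ = 2.3% < 5%, so the approximation holds.)
pH = −log[H+] = −log(6.94 × 10^-4) = 3.16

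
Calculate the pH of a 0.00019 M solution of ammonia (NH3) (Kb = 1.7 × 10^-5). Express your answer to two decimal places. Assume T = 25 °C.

NH3 + H2O ⇌ NH4+ + OH-
Kb = [OH-]²/(0.00019 − [OH-]) = 1.7 × 10^-5
[OH-] is not negligible relative to C₀; solve [OH-]² + 1.7e-05·[OH-] − 3.23e-09 = 0.
[OH-] = (−Kb + √(Kb² + 4·Kb·C₀))/2 = 4.90 × 10^-5 M
pOH = 4.31, so pH = 14.00 − pOH = 9.69

pH = 9.69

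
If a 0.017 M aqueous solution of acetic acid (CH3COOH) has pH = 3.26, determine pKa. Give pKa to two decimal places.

pKa = 4.74

[H+] = 10^(-3.26) = 5.50 × 10^-4 M
At equilibrium [HA] = 0.017 − 5.50 × 10^-4 = 1.65 × 10^-2 M
Ka = [H+][A-]/[HA] = (5.50 × 10^-4)² / 1.65 × 10^-2 = 1.83 × 10^-5
pKa = -log(1.83 × 10^-5) = 4.74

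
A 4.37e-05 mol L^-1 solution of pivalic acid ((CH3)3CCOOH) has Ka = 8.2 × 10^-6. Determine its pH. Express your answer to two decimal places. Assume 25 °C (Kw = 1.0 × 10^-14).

(CH3)3CCOOH ⇌ (CH3)3CCOO- + H+
From the ICE table, Ka = [H+]²/(4.37e-05 − [H+]) = 8.2 × 10^-6.
Here C₀/Ka ≈ 5.33, so the small-[H+] approximation fails. Use the quadratic:
[H+] = [−8.2e-06 + √(8.2e-06² + 1.43e-09)]/2 = 1.53 × 10^-5 M
pH = −log(1.53 × 10^-5) = 4.82

pH = 4.82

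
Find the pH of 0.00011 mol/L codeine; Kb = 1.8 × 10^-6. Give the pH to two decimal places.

C18H21NO3 + H2O ⇌ C18H22NO3+ + OH-
Kb = x²/(0.00011 − x) = 1.8 × 10^-6
The 5% rule fails; solving x² + Kb·x − Kb·C₀ = 0 exactly:
x = [−1.8e-06 + √(1.8e-06² + 7.92e-10)]/2 = 1.32 × 10^-5 M
pOH = 4.88, so pH = 14.00 − pOH = 9.12

pH = 9.12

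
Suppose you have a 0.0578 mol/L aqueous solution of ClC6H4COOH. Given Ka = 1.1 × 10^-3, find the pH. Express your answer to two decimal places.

pH = 2.13

ClC6H4COOH ⇌ ClC6H4COO- + H+
Let x = [H+] at equilibrium. Ka = x²/(0.0578 − x).
The 5% rule fails; solving x² + Ka·x − Ka·C₀ = 0 exactly:
x = [−0.0011 + √(0.0011² + 0.000254)]/2 = 7.44 × 10^-3 M
pH = −log(7.44 × 10^-3) = 2.13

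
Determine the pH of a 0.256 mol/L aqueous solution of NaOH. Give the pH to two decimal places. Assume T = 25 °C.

NaOH is a strong base; [OH-] = 0.256 M.
pOH = -log(0.256) = 0.59
pH = 14.00 - 0.59 = 13.41

pH = 13.41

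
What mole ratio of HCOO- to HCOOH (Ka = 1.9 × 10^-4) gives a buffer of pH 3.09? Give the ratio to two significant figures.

pKa = -log(1.9 × 10^-4) = 3.721
pH = pKa + log(r) ⇒ log(r) = 3.09 − 3.721 = -0.631
r = [HCOO-]/[HCOOH] = 10^(-0.631) = 0.234

ratio = 0.23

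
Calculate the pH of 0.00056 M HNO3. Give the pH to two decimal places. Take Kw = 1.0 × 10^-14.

pH = 3.25

HNO3 is a strong acid and dissociates completely, so [H+] = 0.00056 M.
pH = -log(0.00056) = 3.25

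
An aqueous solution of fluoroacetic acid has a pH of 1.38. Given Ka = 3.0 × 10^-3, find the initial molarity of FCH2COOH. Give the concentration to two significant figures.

[H+] = 10^(-1.38) = 4.17 × 10^-2 M = x
Ka = x²/(C₀ − x) ⇒ C₀ = x + x²/Ka
C₀ = 4.17 × 10^-2 + (4.17 × 10^-2)²/(3.0 × 10^-3) = 6.21 × 10^-1 M

C₀ = 6.2 × 10^-1 M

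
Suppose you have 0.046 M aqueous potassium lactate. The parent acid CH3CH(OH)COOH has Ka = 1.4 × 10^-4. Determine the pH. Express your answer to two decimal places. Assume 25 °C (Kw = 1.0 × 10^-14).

CH3CH(OH)COO- is the conjugate base of the weak acid CH3CH(OH)COOH.
Kb = Kw/Ka = 1.0×10^-14 / 1.4 × 10^-4 = 7.14 × 10^-11
Let x = [OH-] at equilibrium. Kb = x²/(0.046 − x).
Assume x ≪ 0.046: x ≈ √(7.14 × 10^-11 × 0.046) = 1.81 × 10^-6 M
(x/C₀ = 0.0039% < 5%, so the approximation holds.)
pOH = −log(1.81 × 10^-6) = 5.74; pH = 14.00 − 5.74 = 8.26

pH = 8.26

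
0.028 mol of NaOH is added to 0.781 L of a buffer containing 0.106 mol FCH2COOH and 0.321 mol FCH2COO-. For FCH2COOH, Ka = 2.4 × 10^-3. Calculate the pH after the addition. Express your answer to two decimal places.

pH = 3.27

OH- converts FCH2COOH to FCH2COO-: FCH2COOH → 0.078 mol, FCH2COO- → 0.349 mol.
pKa = −log(2.4 × 10^-3) = 2.620
Henderson–Hasselbalch with mole ratio 0.349/0.078: pH = 2.620 + (+0.651)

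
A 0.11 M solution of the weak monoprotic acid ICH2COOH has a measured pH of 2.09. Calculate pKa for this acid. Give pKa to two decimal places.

pKa = 3.19

[H+] = 10^(-2.09) = 8.13 × 10^-3 M
At equilibrium [HA] = 0.11 − 8.13 × 10^-3 = 1.02 × 10^-1 M
Ka = [H+][A-]/[HA] = (8.13 × 10^-3)² / 1.02 × 10^-1 = 6.48 × 10^-4
pKa = -log(6.48 × 10^-4) = 3.19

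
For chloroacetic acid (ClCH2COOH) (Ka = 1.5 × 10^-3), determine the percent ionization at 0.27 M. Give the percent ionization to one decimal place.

ClCH2COOH ⇌ ClCH2COO- + H+; let x = [H+] at equilibrium.
Ka = x²/(C₀ − x); solving the quadratic gives x = 1.94 × 10^-2 M.
% ionization = x/C₀ × 100% = 1.94 × 10^-2/0.27 × 100% = 7.2%

7.2%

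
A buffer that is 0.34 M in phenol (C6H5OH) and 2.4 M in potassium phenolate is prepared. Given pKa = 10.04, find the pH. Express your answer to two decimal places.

Using pH = pKa + log([base]/[acid]) with [base]/[acid] = 2.4/0.34:
pH = 10.04 + (+0.849) = 10.89

pH = 10.89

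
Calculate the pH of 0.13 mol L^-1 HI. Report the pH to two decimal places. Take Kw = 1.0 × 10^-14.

HI is a strong acid and dissociates completely, so [H+] = 0.13 M.
pH = -log(0.13) = 0.89

pH = 0.89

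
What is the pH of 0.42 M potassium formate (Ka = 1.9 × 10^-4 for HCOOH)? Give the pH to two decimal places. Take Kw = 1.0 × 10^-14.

HCOO- is the conjugate base of the weak acid HCOOH.
Kb = Kw/Ka = 1.0×10^-14 / 1.9 × 10^-4 = 5.26 × 10^-11
Kb = [OH-]²/(0.42 − [OH-]) = 5.26 × 10^-11
Neglecting [OH-] in the denominator: [OH-] = √(5.26 × 10^-11 × 0.42) = 4.70 × 10^-6 M
Check: 0.0011% ionized — well under 5%, approximation valid.
pOH = −log(4.70 × 10^-6) = 5.33; pH = 14.00 − 5.33 = 8.67

pH = 8.67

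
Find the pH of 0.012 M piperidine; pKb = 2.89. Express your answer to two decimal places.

pH = 11.52

C5H10NH + H2O ⇌ C5H10NH2+ + OH-
Kb = 10^(−2.89) = 1.29 × 10^-3
From the ICE table, Kb = x²/(0.012 − x) = 1.29 × 10^-3.
The 5% rule fails; solving x² + Kb·x − Kb·C₀ = 0 exactly:
x = (−Kb + √(Kb² + 4·Kb·C₀))/2 = 3.34 × 10^-3 M
pOH = 2.48, so pH = 14.00 − pOH = 11.52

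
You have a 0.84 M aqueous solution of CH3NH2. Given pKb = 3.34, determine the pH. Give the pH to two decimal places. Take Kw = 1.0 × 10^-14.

CH3NH2 + H2O ⇌ CH3NH3+ + OH-
Kb = 10^(−3.34) = 4.57 × 10^-4
From the ICE table, Kb = [OH-]²/(0.84 − [OH-]) = 4.57 × 10^-4.
Since Kb ≪ C₀, [OH-] ≈ √(Kb·C₀) = 1.96 × 10^-2 M.
pOH = −log(1.96 × 10^-2) = 1.71; pH = 14.00 − 1.71 = 12.29

pH = 12.29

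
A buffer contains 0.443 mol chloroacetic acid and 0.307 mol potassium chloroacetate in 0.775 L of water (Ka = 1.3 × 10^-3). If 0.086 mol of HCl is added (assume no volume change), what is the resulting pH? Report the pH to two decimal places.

pH = 2.51

Added H+ converts ClCH2COO- to ClCH2COOH: ClCH2COOH → 0.529 mol, ClCH2COO- → 0.221 mol.
pKa = −log(1.3 × 10^-3) = 2.886
pH = pKa + log([A⁻]/[HA]) = 2.886 + log(0.221/0.529) = 2.886 -0.379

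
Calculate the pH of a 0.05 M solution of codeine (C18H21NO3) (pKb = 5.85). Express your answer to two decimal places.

pH = 10.42

C18H21NO3 + H2O ⇌ C18H22NO3+ + OH-
Kb = 10^(−5.85) = 1.41 × 10^-6
Kb = [OH-]²/(0.05 − [OH-]) = 1.41 × 10^-6
Since Kb ≪ C₀, [OH-] ≈ √(Kb·C₀) = 2.66 × 10^-4 M.
pOH = −log(2.66 × 10^-4) = 3.58; pH = 14.00 − 3.58 = 10.42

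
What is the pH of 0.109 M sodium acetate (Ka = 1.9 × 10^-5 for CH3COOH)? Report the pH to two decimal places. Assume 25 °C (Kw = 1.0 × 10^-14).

CH3COO- is the conjugate base of the weak acid CH3COOH.
Kb = Kw/Ka = 1.0×10^-14 / 1.9 × 10^-5 = 5.26 × 10^-10
From the ICE table, Kb = [OH-]²/(0.109 − [OH-]) = 5.26 × 10^-10.
Neglecting [OH-] in the denominator: [OH-] = √(5.26 × 10^-10 × 0.109) = 7.57 × 10^-6 M
([OH-]/C₀ = 0.0069% < 5%, so the approximation holds.)
pOH = −log(7.57 × 10^-6) = 5.12; pH = 14.00 − 5.12 = 8.88

pH = 8.88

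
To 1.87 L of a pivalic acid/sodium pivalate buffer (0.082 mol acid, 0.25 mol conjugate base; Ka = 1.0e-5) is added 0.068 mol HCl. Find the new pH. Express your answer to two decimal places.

pH = 5.08

After neutralization: n((CH3)3CCOOH) = 0.15 mol, n((CH3)3CCOO-) = 0.182 mol.
pKa = −log(1.0 × 10^-5) = 5.000
Henderson–Hasselbalch with mole ratio 0.182/0.15: pH = 5.000 + (+0.084)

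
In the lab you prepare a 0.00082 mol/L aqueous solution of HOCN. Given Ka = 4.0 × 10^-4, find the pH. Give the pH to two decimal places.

HOCN ⇌ OCN- + H+
From the ICE table, Ka = [H+]²/(0.00082 − [H+]) = 4.0 × 10^-4.
[H+] is not negligible relative to C₀; solve [H+]² + 0.0004·[H+] − 3.28e-07 = 0.
[H+] = (−Ka + √(Ka² + 4·Ka·C₀))/2 = 4.07 × 10^-4 M
pH = −log[H+] = −log(4.07 × 10^-4) = 3.39

pH = 3.39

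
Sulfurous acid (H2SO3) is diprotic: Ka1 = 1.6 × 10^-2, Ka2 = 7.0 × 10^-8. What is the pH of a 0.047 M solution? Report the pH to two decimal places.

pH = 1.69

Since Ka1 ≫ Ka2, the first ionization dominates [H+].
Ka1 = x²/(0.047 − x) = 1.6 × 10^-2
Solving the quadratic: x = (−Ka1 + √(Ka1² + 4·Ka1·C₀))/2 = 2.06 × 10^-2 M
pH = −log(2.06 × 10^-2) = 1.69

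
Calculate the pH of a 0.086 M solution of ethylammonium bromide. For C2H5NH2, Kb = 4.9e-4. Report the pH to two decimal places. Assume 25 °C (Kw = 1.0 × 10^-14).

C2H5NH3+ is the conjugate acid of the weak base C2H5NH2.
Ka = Kw/Kb = 1.0×10^-14 / 4.9 × 10^-4 = 2.04 × 10^-11
Ka = [H+]²/(0.086 − [H+]) = 2.04 × 10^-11
Assume [H+] ≪ 0.086: [H+] ≈ √(2.04 × 10^-11 × 0.086) = 1.32 × 10^-6 M
([H+]/C₀ = 0.0015% < 5%, so the approximation holds.)
pH = −log(1.32 × 10^-6) = 5.88

pH = 5.88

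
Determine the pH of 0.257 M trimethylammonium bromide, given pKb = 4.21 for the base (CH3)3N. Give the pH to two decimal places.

(CH3)3NH+ is the conjugate acid of the weak base (CH3)3N.
Kb = 10^(−4.21) = 6.17 × 10^-5
Ka = Kw/Kb = 1.0×10^-14 / 6.17 × 10^-5 = 1.62 × 10^-10
From the ICE table, Ka = x²/(0.257 − x) = 1.62 × 10^-10.
Neglecting x in the denominator: x = √(1.62 × 10^-10 × 0.257) = 6.45 × 10^-6 M
(x/C₀ = 0.0025% < 5%, so the approximation holds.)
pH = −log[H+] = −log(6.45 × 10^-6) = 5.19

pH = 5.19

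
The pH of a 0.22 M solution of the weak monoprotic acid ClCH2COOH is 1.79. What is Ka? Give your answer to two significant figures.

Ka = 1.3 × 10^-3

[H+] = 10^(-1.79) = 1.62 × 10^-2 M
At equilibrium [HA] = 0.22 − 1.62 × 10^-2 = 2.04 × 10^-1 M
Ka = [H+][A-]/[HA] = (1.62 × 10^-2)² / 2.04 × 10^-1 = 1.3 × 10^-3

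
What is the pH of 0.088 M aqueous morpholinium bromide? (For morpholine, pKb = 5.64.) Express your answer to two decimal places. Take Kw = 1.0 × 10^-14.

pH = 4.71

C4H8ONH2+ is the conjugate acid of the weak base C4H8ONH.
Kb = 10^(−5.64) = 2.29 × 10^-6
Ka = Kw/Kb = 1.0×10^-14 / 2.29 × 10^-6 = 4.37 × 10^-9
Ka = [H+]²/(0.088 − [H+]) = 4.37 × 10^-9
Assume [H+] ≪ 0.088: [H+] ≈ √(4.37 × 10^-9 × 0.088) = 1.96 × 10^-5 M
pH = −log[H+] = −log(1.96 × 10^-5) = 4.71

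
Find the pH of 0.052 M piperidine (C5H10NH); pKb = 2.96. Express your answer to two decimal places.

C5H10NH + H2O ⇌ C5H10NH2+ + OH-
Kb = 10^(−2.96) = 1.10 × 10^-3
Let x = [OH-] at equilibrium. Kb = x²/(0.052 − x).
x is not negligible relative to C₀; solve x² + 0.0011·x − 5.72e-05 = 0.
x = (−Kb + √(Kb² + 4·Kb·C₀))/2 = 7.03 × 10^-3 M
pOH = 2.15, so pH = 14.00 − pOH = 11.85

pH = 11.85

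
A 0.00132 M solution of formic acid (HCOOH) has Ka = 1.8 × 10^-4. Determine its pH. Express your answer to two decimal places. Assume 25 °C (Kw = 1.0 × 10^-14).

HCOOH ⇌ HCOO- + H+
From the ICE table, Ka = x²/(0.00132 − x) = 1.8 × 10^-4.
x is not negligible relative to C₀; solve x² + 0.00018·x − 2.38e-07 = 0.
x = [−0.00018 + √(0.00018² + 9.5e-07)]/2 = 4.06 × 10^-4 M
pH = −log[H+] = −log(4.06 × 10^-4) = 3.39

pH = 3.39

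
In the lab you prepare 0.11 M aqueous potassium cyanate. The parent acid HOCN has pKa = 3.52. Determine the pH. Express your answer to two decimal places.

OCN- is the conjugate base of the weak acid HOCN.
Ka = 10^(−3.52) = 3.02 × 10^-4
Kb = Kw/Ka = 1.0×10^-14 / 3.02 × 10^-4 = 3.31 × 10^-11
Kb = x²/(0.11 − x) = 3.31 × 10^-11
Since Kb ≪ C₀, x ≈ √(Kb·C₀) = 1.91 × 10^-6 M.
Check: 0.0017% ionized — well under 5%, approximation valid.
pOH = −log(1.91 × 10^-6) = 5.72; pH = 14.00 − 5.72 = 8.28

pH = 8.28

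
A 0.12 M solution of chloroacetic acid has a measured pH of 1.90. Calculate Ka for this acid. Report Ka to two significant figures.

Ka = 1.5 × 10^-3

[H+] = 10^(-1.90) = 1.26 × 10^-2 M
At equilibrium [HA] = 0.12 − 1.26 × 10^-2 = 1.07 × 10^-1 M
Ka = [H+][A-]/[HA] = (1.26 × 10^-2)² / 1.07 × 10^-1 = 1.5 × 10^-3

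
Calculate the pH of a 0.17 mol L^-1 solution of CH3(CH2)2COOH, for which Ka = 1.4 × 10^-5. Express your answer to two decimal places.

CH3(CH2)2COOH ⇌ CH3(CH2)2COO- + H+
Ka = [H+]²/(0.17 − [H+]) = 1.4 × 10^-5
Assume [H+] ≪ 0.17: [H+] ≈ √(1.4 × 10^-5 × 0.17) = 1.54 × 10^-3 M
([H+]/C₀ = 0.91% < 5%, so the approximation holds.)
pH = −log[H+] = −log(1.54 × 10^-3) = 2.81

pH = 2.81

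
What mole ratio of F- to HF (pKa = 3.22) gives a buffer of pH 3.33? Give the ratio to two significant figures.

ratio = 1.3

pH = pKa + log(r) ⇒ log(r) = 3.33 − 3.22 = +0.11
r = [F-]/[HF] = 10^(+0.11) = 1.29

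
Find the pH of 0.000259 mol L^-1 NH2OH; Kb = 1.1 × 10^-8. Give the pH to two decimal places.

NH2OH + H2O ⇌ NH3OH+ + OH-
Let x = [OH-] at equilibrium. Kb = x²/(0.000259 − x).
Since Kb ≪ C₀, x ≈ √(Kb·C₀) = 1.69 × 10^-6 M.
(x/C₀ = 0.65% < 5%, so the approximation holds.)
pOH = 5.77, so pH = 14.00 − pOH = 8.23

pH = 8.23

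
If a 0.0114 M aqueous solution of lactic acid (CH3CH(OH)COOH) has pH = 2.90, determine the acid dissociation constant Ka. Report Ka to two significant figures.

Ka = 1.6 × 10^-4

[H+] = 10^(-2.90) = 1.26 × 10^-3 M
At equilibrium [HA] = 0.0114 − 1.26 × 10^-3 = 1.01 × 10^-2 M
Ka = [H+][A-]/[HA] = (1.26 × 10^-3)² / 1.01 × 10^-2 = 1.6 × 10^-4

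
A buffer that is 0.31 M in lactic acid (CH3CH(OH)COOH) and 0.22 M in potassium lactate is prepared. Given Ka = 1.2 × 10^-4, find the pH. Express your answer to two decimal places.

pH = 3.77

pKa = −log(1.2 × 10^-4) = 3.921
pH = pKa + log([A⁻]/[HA]) = 3.921 + log(0.22/0.31)
pH = 3.921 + (-0.149) = 3.77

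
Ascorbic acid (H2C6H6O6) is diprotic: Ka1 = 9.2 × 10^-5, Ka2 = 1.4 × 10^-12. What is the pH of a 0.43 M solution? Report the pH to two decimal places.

Since Ka1 ≫ Ka2, the first ionization dominates [H+].
Ka1 = x²/(0.43 − x) = 9.2 × 10^-5
x ≈ √(9.2 × 10^-5 × 0.43) = 6.29 × 10^-3 M
pH = −log(6.29 × 10^-3) = 2.20

pH = 2.20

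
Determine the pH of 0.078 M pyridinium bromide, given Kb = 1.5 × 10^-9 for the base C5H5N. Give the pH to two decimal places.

pH = 3.14

C5H5NH+ is the conjugate acid of the weak base C5H5N.
Ka = Kw/Kb = 1.0×10^-14 / 1.5 × 10^-9 = 6.67 × 10^-6
Let x = [H+] at equilibrium. Ka = x²/(0.078 − x).
Since Ka ≪ C₀, x ≈ √(Ka·C₀) = 7.21 × 10^-4 M.
(x/C₀ = 0.92% < 5%, so the approximation holds.)
pH = −log[H+] = −log(7.21 × 10^-4) = 3.14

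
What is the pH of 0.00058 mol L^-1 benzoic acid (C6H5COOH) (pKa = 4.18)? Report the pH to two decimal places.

C6H5COOH ⇌ C6H5COO- + H+
Ka = 10^(−4.18) = 6.61 × 10^-5
Ka = x²/(0.00058 − x) = 6.61 × 10^-5
The 5% rule fails; solving x² + Ka·x − Ka·C₀ = 0 exactly:
x = (−Ka + √(Ka² + 4·Ka·C₀))/2 = 1.66 × 10^-4 M
pH = −log[H+] = −log(1.66 × 10^-4) = 3.78

pH = 3.78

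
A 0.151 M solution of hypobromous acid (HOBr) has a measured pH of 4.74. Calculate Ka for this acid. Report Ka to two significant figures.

Ka = 2.2 × 10^-9

[H+] = 10^(-4.74) = 1.82 × 10^-5 M
At equilibrium [HA] = 0.151 − 1.82 × 10^-5 = 1.51 × 10^-1 M
Ka = [H+][A-]/[HA] = (1.82 × 10^-5)² / 1.51 × 10^-1 = 2.2 × 10^-9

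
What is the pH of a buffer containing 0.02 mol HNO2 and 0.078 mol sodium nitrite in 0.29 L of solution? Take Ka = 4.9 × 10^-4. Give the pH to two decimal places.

pKa = −log(4.9 × 10^-4) = 3.310
Using pH = pKa + log([base]/[acid]) with [base]/[acid] = 0.078/0.02:
pH = 3.310 + (+0.591) = 3.90

pH = 3.90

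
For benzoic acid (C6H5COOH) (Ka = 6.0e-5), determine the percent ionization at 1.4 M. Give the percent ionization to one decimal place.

0.7%

C6H5COOH ⇌ C6H5COO- + H+; let x = [H+] at equilibrium.
x ≈ √(Ka·C₀) = √(6.0 × 10^-5 × 1.4) = 9.17 × 10^-3 M
% ionization = x/C₀ × 100% = 9.17 × 10^-3/1.4 × 100% = 0.7%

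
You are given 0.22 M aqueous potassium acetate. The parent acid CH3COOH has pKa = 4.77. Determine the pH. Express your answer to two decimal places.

pH = 9.06

CH3COO- is the conjugate base of the weak acid CH3COOH.
Ka = 10^(−4.77) = 1.70 × 10^-5
Kb = Kw/Ka = 1.0×10^-14 / 1.70 × 10^-5 = 5.88 × 10^-10
From the ICE table, Kb = [OH-]²/(0.22 − [OH-]) = 5.88 × 10^-10.
Since Kb ≪ C₀, [OH-] ≈ √(Kb·C₀) = 1.14 × 10^-5 M.
pOH = 4.94, so pH = 14.00 − pOH = 9.06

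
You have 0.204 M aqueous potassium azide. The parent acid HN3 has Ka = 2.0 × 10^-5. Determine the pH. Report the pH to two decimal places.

N3- is the conjugate base of the weak acid HN3.
Kb = Kw/Ka = 1.0×10^-14 / 2.0 × 10^-5 = 5.00 × 10^-10
Kb = [OH-]²/(0.204 − [OH-]) = 5.00 × 10^-10
Neglecting [OH-] in the denominator: [OH-] = √(5.00 × 10^-10 × 0.204) = 1.01 × 10^-5 M
([OH-]/C₀ = 0.005% < 5%, so the approximation holds.)
pOH = −log(1.01 × 10^-5) = 5.00; pH = 14.00 − 5.00 = 9.00

pH = 9.00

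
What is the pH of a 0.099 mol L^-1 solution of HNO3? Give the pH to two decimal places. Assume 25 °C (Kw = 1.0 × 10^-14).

HNO3 is a strong acid and dissociates completely, so [H+] = 0.099 M.
pH = -log(0.099) = 1.00

pH = 1.00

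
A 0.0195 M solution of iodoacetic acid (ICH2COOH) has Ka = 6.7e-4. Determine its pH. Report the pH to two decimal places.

ICH2COOH ⇌ ICH2COO- + H+
Ka = [H+]²/(0.0195 − [H+]) = 6.7 × 10^-4
[H+] is not negligible relative to C₀; solve [H+]² + 0.00067·[H+] − 1.31e-05 = 0.
[H+] = [−0.00067 + √(0.00067² + 5.23e-05)]/2 = 3.30 × 10^-3 M
pH = −log(3.30 × 10^-3) = 2.48

pH = 2.48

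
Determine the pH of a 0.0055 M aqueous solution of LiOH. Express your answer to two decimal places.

pH = 11.74

LiOH is a strong base; [OH-] = 0.0055 M.
pOH = -log(0.0055) = 2.26
pH = 14.00 - 2.26 = 11.74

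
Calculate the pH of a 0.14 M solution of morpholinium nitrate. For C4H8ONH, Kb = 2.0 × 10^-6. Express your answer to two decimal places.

pH = 4.58

C4H8ONH2+ is the conjugate acid of the weak base C4H8ONH.
Ka = Kw/Kb = 1.0×10^-14 / 2.0 × 10^-6 = 5.00 × 10^-9
Let x = [H+] at equilibrium. Ka = x²/(0.14 − x).
Neglecting x in the denominator: x = √(5.00 × 10^-9 × 0.14) = 2.65 × 10^-5 M
Check: 0.019% ionized — well under 5%, approximation valid.
pH = −log[H+] = −log(2.65 × 10^-5) = 4.58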